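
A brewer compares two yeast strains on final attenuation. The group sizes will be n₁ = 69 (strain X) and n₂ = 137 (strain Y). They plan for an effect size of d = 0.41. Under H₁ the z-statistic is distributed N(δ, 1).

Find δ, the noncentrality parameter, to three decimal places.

δ ≈ 2.777

The noncentrality parameter scales effect size by the design's sample-size factor: δ = d / √(1/n₁ + 1/n₂) = 0.41 / √(1/69 + 1/137) = 2.7774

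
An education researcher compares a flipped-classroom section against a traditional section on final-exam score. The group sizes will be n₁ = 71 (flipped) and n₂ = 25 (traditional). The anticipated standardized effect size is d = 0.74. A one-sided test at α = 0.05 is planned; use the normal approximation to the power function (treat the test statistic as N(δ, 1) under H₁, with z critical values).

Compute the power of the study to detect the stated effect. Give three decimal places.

Power ≈ 0.938

Noncentrality parameter: δ = d / √(1/n₁ + 1/n₂) = 0.74 / √(1/71 + 1/25) = 3.1820
Critical value for a one-sided test at α = 0.05: z_α = 1.645.
Power = Φ(δ − 1.645) = Φ(1.537) = 0.9379.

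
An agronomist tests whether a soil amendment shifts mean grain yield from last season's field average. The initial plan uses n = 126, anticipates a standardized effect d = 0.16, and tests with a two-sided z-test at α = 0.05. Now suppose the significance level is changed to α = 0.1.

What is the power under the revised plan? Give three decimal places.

Power ≈ 0.560

δ = d·√n = 0.16 × √126 = 1.7960 (unchanged). New critical value: z_{0.05} = 1.645.
Revised power = Φ(δ − 1.645) + Φ(−δ − 1.645) = Φ(0.151) + Φ(-3.441) = 0.5601 + 0.0003 = 0.5604.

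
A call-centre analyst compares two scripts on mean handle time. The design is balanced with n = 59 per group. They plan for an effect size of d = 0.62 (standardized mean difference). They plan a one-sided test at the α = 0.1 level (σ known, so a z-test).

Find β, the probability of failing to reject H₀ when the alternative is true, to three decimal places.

Noncentrality parameter: δ = d·√(n/2) = 0.62 × √(59/2) = 3.3675
One-sided α = 0.1 → critical value z_{0.1} = 1.282.
Power = P(Z > 1.282 − δ) = Φ(2.086) = 0.9815.
Type II error: β = 1 − power = 1 − 0.9815 = 0.0185.

β ≈ 0.018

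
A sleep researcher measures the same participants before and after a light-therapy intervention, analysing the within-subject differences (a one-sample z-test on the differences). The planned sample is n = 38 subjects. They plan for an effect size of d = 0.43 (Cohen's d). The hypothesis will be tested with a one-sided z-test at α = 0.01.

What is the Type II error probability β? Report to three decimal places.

Noncentrality parameter: δ = d·√n = 0.43 × √38 = 2.6507
One-sided α = 0.01 → critical value z_{0.01} = 2.326.
Power = Φ(δ − 2.326) = Φ(0.324) = 0.6272.
Type II error: β = 1 − power = 1 − 0.6272 = 0.3728.

β ≈ 0.373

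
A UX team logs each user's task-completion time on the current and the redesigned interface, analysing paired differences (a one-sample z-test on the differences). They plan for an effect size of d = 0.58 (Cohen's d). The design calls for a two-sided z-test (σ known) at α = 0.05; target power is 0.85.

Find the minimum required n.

Set Φ(δ − 1.960) = 0.85; then δ − 1.960 = Φ⁻¹(0.85) = 1.036, giving δ = 2.996.
(The Φ(−δ − z_{α/2}) term is vanishingly small for δ > 0 and is dropped in the standard sample-size formula.)
δ = d·√n ⇒ n = (δ/d)² = (2.996 / 0.58)² = 26.69.
Round up to the next whole unit.

n = 27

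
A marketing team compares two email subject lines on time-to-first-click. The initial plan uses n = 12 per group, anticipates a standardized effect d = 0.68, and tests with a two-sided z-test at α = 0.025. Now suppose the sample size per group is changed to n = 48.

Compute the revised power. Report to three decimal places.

Power ≈ 0.862

With n = 48 per group: δ = d·√(n/2) = 0.68 × √(48/2) = 3.3313. Critical value z_{0.0125} = 2.241.
Revised power = Φ(δ − 2.241) + Φ(−δ − 2.241) = Φ(1.090) + Φ(-5.573) = 0.8621 + 0.0000 = 0.8621.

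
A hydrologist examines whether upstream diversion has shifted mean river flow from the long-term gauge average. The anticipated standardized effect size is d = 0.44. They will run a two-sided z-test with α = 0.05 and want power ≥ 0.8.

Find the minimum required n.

Set Φ(δ − 1.960) = 0.8; then δ − 1.960 = Φ⁻¹(0.8) = 0.842, giving δ = 2.802.
(The Φ(−δ − z_{α/2}) term is vanishingly small for δ > 0 and is dropped in the standard sample-size formula.)
δ = d·√n ⇒ n = (δ/d)² = (2.802 / 0.44)² = 40.54.
Round up to the next whole unit.

n = 41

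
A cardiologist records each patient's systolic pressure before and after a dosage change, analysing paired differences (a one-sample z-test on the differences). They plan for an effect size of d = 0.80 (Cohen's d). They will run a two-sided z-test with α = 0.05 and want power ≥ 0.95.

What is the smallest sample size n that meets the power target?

For power 0.95 need Φ(δ − z_{0.025}) = 0.95, so δ = z_{0.025} + z_{0.05} = 1.960 + 1.645 = 3.605.
(The Φ(−δ − z_{α/2}) term is vanishingly small for δ > 0 and is dropped in the standard sample-size formula.)
δ = d·√n ⇒ n = (δ/d)² = (3.605 / 0.80)² = 20.30.
Round up to the next whole unit.

n = 21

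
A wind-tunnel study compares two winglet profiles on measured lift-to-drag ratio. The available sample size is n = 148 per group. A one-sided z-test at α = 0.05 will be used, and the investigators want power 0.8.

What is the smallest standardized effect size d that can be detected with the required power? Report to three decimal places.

d ≈ 0.289

Required noncentrality: δ = z_{0.05} + z_{0.20} = 1.645 + 0.842 = 2.486.
δ = d·√(n/2) ⇒ d = δ/√(n/2) = 2.486/√(148/2) = 0.2890.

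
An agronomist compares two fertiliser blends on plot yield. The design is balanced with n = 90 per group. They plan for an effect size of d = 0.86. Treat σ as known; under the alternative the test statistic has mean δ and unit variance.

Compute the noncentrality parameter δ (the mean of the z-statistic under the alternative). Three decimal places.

δ ≈ 5.769

δ = d·√(n/2) = 0.86 × √(90/2) = 5.7691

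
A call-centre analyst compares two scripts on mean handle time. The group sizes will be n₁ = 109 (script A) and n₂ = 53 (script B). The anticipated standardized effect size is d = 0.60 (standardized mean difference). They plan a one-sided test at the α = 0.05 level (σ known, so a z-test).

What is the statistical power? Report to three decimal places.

Noncentrality parameter: δ = d / √(1/n₁ + 1/n₂) = 0.60 / √(1/109 + 1/53) = 3.5830
One-sided α = 0.05 → critical value z_{0.05} = 1.645.
Power = Φ(δ − 1.645) = Φ(1.938) = 0.9737.

Power ≈ 0.974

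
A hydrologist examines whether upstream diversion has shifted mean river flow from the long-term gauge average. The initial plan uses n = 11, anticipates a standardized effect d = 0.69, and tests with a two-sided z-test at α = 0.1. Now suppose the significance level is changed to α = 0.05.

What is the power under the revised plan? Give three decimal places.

Power ≈ 0.629

δ = d·√n = 0.69 × √11 = 2.2885 (unchanged). New critical value: z_{0.025} = 1.960.
Revised power = Φ(δ − 1.960) + Φ(−δ − 1.960) = Φ(0.329) + Φ(-4.248) = 0.6287 + 0.0000 = 0.6287.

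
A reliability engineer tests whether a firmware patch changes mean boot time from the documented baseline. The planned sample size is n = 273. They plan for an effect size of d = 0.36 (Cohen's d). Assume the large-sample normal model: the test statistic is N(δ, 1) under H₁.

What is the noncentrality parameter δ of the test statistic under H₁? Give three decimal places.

δ ≈ 5.948

δ = d·√n = 0.36 × √273 = 5.9482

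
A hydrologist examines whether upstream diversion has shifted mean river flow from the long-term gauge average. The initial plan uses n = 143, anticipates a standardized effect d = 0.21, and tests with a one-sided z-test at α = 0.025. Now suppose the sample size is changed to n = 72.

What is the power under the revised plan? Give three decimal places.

With n = 72: δ = d·√n = 0.21 × √72 = 1.7819. Critical value z_{0.025} = 1.960.
Revised power = Φ(δ − 1.960) = Φ(-0.178) = 0.4293.

Power ≈ 0.429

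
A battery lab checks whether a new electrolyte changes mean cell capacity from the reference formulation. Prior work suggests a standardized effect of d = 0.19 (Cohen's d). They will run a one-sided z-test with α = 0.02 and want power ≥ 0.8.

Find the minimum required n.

n = 233

Set Φ(δ − 2.054) = 0.8; then δ − 2.054 = Φ⁻¹(0.8) = 0.842, giving δ = 2.895.
δ = d·√n ⇒ n = (δ/d)² = (2.895 / 0.19)² = 232.22.
Rounding up, n = 233.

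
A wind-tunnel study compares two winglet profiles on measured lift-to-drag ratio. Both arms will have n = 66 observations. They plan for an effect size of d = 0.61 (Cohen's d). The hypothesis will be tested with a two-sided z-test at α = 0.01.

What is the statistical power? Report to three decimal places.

Power ≈ 0.823

Noncentrality parameter: δ = d·√(n/2) = 0.61 × √(66/2) = 3.5042
Critical value for a two-sided test at α = 0.01: z_{α/2} = 2.576.
Power = Φ(δ − 2.576) + Φ(−δ − 2.576) = Φ(0.928) + Φ(-6.080) = 0.8234 + 0.0000 = 0.8234.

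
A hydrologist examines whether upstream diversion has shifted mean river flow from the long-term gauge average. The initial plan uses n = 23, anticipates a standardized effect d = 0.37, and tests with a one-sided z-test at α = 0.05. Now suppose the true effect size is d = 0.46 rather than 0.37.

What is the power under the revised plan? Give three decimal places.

Power ≈ 0.713

With d = 0.46: δ = d·√n = 0.46 × √23 = 2.2061. Critical value z_{0.05} = 1.645.
Revised power = P(Z > 1.645 − δ) = Φ(0.561) = 0.7127.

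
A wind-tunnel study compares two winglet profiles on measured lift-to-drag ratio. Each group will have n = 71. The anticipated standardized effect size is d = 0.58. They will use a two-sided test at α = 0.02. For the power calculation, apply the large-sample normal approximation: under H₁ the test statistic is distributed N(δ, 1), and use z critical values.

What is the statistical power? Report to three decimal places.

Noncentrality parameter: δ = d·√(n/2) = 0.58 × √(71/2) = 3.4557
Critical value for a two-sided test at α = 0.02: z_{α/2} = 2.326.
Power = Φ(δ − 2.326) + Φ(−δ − 2.326) = Φ(1.129) + Φ(-5.782) = 0.8706 + 0.0000 = 0.8706.

Power ≈ 0.871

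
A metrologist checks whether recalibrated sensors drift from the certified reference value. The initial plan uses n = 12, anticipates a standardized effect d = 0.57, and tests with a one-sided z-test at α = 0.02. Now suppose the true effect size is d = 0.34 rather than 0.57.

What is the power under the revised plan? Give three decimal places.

Power ≈ 0.191

With d = 0.34: δ = d·√n = 0.34 × √12 = 1.1778. Critical value z_{0.02} = 2.054.
Revised power = Φ(δ − 2.054) = Φ(-0.876) = 0.1905.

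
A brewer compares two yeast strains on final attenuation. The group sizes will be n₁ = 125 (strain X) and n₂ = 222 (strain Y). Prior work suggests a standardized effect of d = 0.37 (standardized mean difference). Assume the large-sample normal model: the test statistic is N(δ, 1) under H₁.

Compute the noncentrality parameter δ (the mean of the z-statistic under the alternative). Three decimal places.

The noncentrality parameter scales effect size by the design's sample-size factor: δ = d / √(1/n₁ + 1/n₂) = 0.37 / √(1/125 + 1/222) = 3.3088

δ ≈ 3.309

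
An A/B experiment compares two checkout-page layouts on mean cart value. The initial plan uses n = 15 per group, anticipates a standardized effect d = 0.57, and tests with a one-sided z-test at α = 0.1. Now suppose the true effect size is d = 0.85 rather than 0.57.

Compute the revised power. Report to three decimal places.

With d = 0.85: δ = d·√(n/2) = 0.85 × √(15/2) = 2.3278. Critical value z_{0.1} = 1.282.
Revised power = Φ(δ − 1.282) = Φ(1.046) = 0.8523.

Power ≈ 0.852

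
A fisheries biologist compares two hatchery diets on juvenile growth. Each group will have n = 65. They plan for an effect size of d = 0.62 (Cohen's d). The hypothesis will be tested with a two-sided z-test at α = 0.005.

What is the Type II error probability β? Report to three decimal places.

β ≈ 0.233

Noncentrality parameter: δ = d·√(n/2) = 0.62 × √(65/2) = 3.5345
Critical value for a two-sided test at α = 0.005: z_{α/2} = 2.807.
Power = Φ(δ − 2.807) + Φ(−δ − 2.807) = Φ(0.728) + Φ(-6.342) = 0.7665 + 0.0000 = 0.7665.
Type II error: β = 1 − power = 1 − 0.7665 = 0.2335.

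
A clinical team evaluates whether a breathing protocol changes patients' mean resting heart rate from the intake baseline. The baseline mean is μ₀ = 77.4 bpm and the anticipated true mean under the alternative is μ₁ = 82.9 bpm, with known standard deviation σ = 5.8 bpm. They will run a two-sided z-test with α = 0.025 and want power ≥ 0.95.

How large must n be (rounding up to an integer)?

n = 17

Standardized effect: d = |μ₁ − μ₀| / σ = |82.9 − 77.4| / 5.8 = 0.9483
For power 0.95 need Φ(δ − z_{0.0125}) = 0.95, so δ = z_{0.0125} + z_{0.05} = 2.241 + 1.645 = 3.886.
(For δ > 0 the lower-tail rejection region contributes negligibly to power, so the one-term inversion is standard.)
δ = d·√n ⇒ n = (δ/d)² = (3.886 / 0.9483)² = 16.80.
Rounding up, n = 17.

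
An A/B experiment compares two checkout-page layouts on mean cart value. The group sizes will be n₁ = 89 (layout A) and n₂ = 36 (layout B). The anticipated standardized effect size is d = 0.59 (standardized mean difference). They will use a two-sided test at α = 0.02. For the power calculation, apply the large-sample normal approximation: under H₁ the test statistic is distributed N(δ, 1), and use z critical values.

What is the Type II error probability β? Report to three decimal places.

Noncentrality parameter: δ = d / √(1/n₁ + 1/n₂) = 0.59 / √(1/89 + 1/36) = 2.9871
Two-sided α = 0.02 → critical value z_{0.01} = 2.326.
Power = Φ(δ − 2.326) + Φ(−δ − 2.326) = Φ(0.661) + Φ(-5.313) = 0.7456 + 0.0000 = 0.7456.
Type II error: β = 1 − power = 1 − 0.7456 = 0.2544.

β ≈ 0.254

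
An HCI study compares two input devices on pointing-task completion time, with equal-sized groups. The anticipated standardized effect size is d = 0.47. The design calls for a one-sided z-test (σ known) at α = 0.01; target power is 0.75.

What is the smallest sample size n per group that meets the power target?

For power 0.75 need Φ(δ − z_{0.01}) = 0.75, so δ = z_{0.01} + z_{0.25} = 2.326 + 0.674 = 3.001.
δ = d·√(n/2) ⇒ n = 2(δ/d)² = 2 × (3.001 / 0.47)² = 81.53.
Rounding up, n = 82 per group.

n = 82 per group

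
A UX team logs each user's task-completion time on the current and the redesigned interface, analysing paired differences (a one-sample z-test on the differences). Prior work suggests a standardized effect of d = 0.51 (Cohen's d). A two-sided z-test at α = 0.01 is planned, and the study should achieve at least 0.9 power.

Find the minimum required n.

n = 58

For power 0.9 need Φ(δ − z_{0.005}) = 0.9, so δ = z_{0.005} + z_{0.10} = 2.576 + 1.282 = 3.857.
(Ignoring the negligible lower-tail rejection probability gives the usual closed-form inversion.)
δ = d·√n ⇒ n = (δ/d)² = (3.857 / 0.51)² = 57.21.
Rounding up, n = 58.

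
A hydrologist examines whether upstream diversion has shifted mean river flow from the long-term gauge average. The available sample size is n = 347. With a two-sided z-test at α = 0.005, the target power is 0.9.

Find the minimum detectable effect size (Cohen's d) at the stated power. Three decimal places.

d ≈ 0.219

Required noncentrality: δ = z_{0.0025} + z_{0.10} = 2.807 + 1.282 = 4.089.
(The second rejection-region term Φ(−δ − z_{α/2}) is negligible and dropped.)
δ = d·√n ⇒ d = δ/√n = 4.089/√347 = 0.2195.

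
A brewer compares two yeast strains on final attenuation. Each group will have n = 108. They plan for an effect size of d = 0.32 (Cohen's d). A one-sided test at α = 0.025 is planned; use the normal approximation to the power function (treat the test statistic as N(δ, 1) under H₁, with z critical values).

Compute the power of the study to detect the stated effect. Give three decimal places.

Noncentrality parameter: δ = d·√(n/2) = 0.32 × √(108/2) = 2.3515
One-sided α = 0.025 → critical value z_{0.025} = 1.960.
Power = Φ(δ − 1.960) = Φ(0.392) = 0.6523.

Power ≈ 0.652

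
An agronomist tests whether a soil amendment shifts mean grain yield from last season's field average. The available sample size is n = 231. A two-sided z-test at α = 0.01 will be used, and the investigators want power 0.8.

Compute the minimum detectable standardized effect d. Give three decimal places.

d ≈ 0.225

Need Φ(δ − 2.576) = 0.8, so δ = 2.576 + 0.842 = 3.417.
(The second rejection-region term Φ(−δ − z_{α/2}) is negligible and dropped.)
δ = d·√n ⇒ d = δ/√n = 3.417/√231 = 0.2249.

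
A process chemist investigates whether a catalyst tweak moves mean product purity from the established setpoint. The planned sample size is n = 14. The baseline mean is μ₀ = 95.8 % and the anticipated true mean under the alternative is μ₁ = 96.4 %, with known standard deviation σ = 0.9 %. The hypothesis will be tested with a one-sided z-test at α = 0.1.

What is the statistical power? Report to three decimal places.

Power ≈ 0.887

Standardized effect: d = |μ₁ − μ₀| / σ = |96.4 − 95.8| / 0.9 = 0.6667
Noncentrality parameter: δ = d·√n = 0.6667 × √14 = 2.4944
One-sided α = 0.1 → critical value z_{0.1} = 1.282.
Power = Φ(δ − 1.282) = Φ(1.213) = 0.8874.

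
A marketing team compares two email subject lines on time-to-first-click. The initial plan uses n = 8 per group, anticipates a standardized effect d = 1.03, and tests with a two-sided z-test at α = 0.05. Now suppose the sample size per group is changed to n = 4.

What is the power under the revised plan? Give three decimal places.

Power ≈ 0.308

With n = 4 per group: δ = d·√(n/2) = 1.03 × √(4/2) = 1.4566. Critical value z_{0.025} = 1.960.
Revised power = Φ(δ − 1.960) + Φ(−δ − 1.960) = Φ(-0.503) + Φ(-3.417) = 0.3074 + 0.0003 = 0.3077.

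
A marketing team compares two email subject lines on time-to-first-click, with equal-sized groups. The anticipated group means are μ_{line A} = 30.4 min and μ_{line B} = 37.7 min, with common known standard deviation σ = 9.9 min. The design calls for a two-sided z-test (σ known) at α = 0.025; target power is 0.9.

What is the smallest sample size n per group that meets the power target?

n = 46 per group

Standardized effect: d = |μ_{line A} − μ_{line B}| / σ = |30.4 − 37.7| / 9.9 = 0.7374
For power 0.9 need Φ(δ − z_{0.0125}) = 0.9, so δ = z_{0.0125} + z_{0.10} = 2.241 + 1.282 = 3.523.
(The Φ(−δ − z_{α/2}) term is vanishingly small for δ > 0 and is dropped in the standard sample-size formula.)
δ = d·√(n/2) ⇒ n = 2(δ/d)² = 2 × (3.523 / 0.7374)² = 45.65.
Round up to the next whole unit.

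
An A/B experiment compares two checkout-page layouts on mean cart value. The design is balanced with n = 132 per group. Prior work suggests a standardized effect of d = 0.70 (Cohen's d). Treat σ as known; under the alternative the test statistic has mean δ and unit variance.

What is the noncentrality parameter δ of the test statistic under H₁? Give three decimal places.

δ = d·√(n/2) = 0.70 × √(132/2) = 5.6868

δ ≈ 5.687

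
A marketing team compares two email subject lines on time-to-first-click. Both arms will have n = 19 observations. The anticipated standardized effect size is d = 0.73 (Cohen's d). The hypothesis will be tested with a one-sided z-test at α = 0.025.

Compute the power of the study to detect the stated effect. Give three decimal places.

Power ≈ 0.614

Noncentrality parameter: δ = d·√(n/2) = 0.73 × √(19/2) = 2.2500
Critical value for a one-sided test at α = 0.025: z_α = 1.960.
Power = P(Z > 1.960 − δ) = Φ(0.290) = 0.6141.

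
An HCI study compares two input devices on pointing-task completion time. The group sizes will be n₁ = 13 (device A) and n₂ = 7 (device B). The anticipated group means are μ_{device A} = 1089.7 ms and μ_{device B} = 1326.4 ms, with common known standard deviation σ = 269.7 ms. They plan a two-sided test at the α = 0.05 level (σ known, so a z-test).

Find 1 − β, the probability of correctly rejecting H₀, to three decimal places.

Power ≈ 0.465

Standardized effect: d = |μ_{device A} − μ_{device B}| / σ = |1089.7 − 1326.4| / 269.7 = 0.8776
Noncentrality parameter: δ = d / √(1/n₁ + 1/n₂) = 0.8776 / √(1/13 + 1/7) = 1.8721
Critical value for a two-sided test at α = 0.05: z_{α/2} = 1.960.
Power = Φ(δ − 1.960) + Φ(−δ − 1.960) = Φ(-0.088) + Φ(-3.832) = 0.4650 + 0.0001 = 0.4650.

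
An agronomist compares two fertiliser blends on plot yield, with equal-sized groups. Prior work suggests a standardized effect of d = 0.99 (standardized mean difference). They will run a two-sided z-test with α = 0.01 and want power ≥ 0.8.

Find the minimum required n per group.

For power 0.8 need Φ(δ − z_{0.005}) = 0.8, so δ = z_{0.005} + z_{0.20} = 2.576 + 0.842 = 3.417.
(The Φ(−δ − z_{α/2}) term is vanishingly small for δ > 0 and is dropped in the standard sample-size formula.)
δ = d·√(n/2) ⇒ n = 2(δ/d)² = 2 × (3.417 / 0.99)² = 23.83.
Rounding up, n = 24 per group.

n = 24 per group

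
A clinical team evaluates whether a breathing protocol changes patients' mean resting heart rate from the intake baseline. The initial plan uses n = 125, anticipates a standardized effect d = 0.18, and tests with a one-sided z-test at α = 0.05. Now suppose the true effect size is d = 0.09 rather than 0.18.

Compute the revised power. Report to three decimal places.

With d = 0.09: δ = d·√n = 0.09 × √125 = 1.0062. Critical value z_{0.05} = 1.645.
Revised power = P(Z > 1.645 − δ) = Φ(-0.639) = 0.2615.

Power ≈ 0.262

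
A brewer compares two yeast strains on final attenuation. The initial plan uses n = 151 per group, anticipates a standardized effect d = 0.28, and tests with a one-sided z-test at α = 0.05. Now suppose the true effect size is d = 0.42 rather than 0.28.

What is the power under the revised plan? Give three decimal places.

Power ≈ 0.977

With d = 0.42: δ = d·√(n/2) = 0.42 × √(151/2) = 3.6494. Critical value z_{0.05} = 1.645.
Revised power = P(Z > 1.645 − δ) = Φ(2.005) = 0.9775.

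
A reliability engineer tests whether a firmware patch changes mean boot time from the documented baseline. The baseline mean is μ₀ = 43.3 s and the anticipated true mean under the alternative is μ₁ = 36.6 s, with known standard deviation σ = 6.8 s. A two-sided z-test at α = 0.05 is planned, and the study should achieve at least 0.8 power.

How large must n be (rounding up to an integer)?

n = 9

Standardized effect: d = |μ₁ − μ₀| / σ = |36.6 − 43.3| / 6.8 = 0.9853
For power 0.8 need Φ(δ − z_{0.025}) = 0.8, so δ = z_{0.025} + z_{0.20} = 1.960 + 0.842 = 2.802.
(For δ > 0 the lower-tail rejection region contributes negligibly to power, so the one-term inversion is standard.)
δ = d·√n ⇒ n = (δ/d)² = (2.802 / 0.9853)² = 8.08.
Rounding up, n = 9.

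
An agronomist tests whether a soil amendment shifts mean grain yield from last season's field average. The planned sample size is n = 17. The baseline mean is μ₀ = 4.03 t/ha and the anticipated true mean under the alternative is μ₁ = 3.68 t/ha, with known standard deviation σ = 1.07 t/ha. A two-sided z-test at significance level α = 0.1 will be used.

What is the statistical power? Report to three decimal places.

Standardized effect: d = |μ₁ − μ₀| / σ = |3.68 − 4.03| / 1.07 = 0.3271
Noncentrality parameter: δ = d·√n = 0.3271 × √17 = 1.3487
Two-sided α = 0.1 → critical value z_{0.05} = 1.645.
Power = Φ(δ − 1.645) + Φ(−δ − 1.645) = Φ(-0.296) + Φ(-2.994) = 0.3835 + 0.0014 = 0.3849.

Power ≈ 0.385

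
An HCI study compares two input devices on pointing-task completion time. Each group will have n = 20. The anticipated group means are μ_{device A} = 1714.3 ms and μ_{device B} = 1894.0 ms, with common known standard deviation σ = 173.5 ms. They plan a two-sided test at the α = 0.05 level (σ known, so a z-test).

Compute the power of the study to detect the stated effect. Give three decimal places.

Power ≈ 0.906

Standardized effect: d = |μ_{device A} − μ_{device B}| / σ = |1714.3 − 1894.0| / 173.5 = 1.0357
Noncentrality parameter: δ = d·√(n/2) = 1.0357 × √(20/2) = 3.2753
Critical value for a two-sided test at α = 0.05: z_{α/2} = 1.960.
Power = Φ(δ − 1.960) + Φ(−δ − 1.960) = Φ(1.315) + Φ(-5.235) = 0.9058 + 0.0000 = 0.9058.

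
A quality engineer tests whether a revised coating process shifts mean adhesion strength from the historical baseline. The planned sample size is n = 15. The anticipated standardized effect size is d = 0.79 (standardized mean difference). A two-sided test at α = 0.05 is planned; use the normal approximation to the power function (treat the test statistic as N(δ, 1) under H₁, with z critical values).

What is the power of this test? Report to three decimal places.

Power ≈ 0.864

Noncentrality parameter: λ = d·√n = 0.79 × √15 = 3.0597
Critical value for a two-sided test at α = 0.05: z_{α/2} = 1.960.
Power = Φ(λ − 1.960) + Φ(−λ − 1.960) = Φ(1.100) + Φ(-5.020) = 0.8643 + 0.0000 = 0.8643.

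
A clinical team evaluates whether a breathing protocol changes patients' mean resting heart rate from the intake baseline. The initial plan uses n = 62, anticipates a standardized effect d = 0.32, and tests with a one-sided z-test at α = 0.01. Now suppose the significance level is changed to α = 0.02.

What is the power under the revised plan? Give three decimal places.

δ = d·√n = 0.32 × √62 = 2.5197 (unchanged). New critical value: z_{0.02} = 2.054.
Revised power = Φ(δ − 2.054) = Φ(0.466) = 0.6794.

Power ≈ 0.679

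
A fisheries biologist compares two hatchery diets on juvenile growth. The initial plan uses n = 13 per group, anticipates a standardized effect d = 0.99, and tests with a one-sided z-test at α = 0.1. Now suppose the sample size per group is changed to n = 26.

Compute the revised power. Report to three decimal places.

With n = 26 per group: δ = d·√(n/2) = 0.99 × √(26/2) = 3.5695. Critical value z_{0.1} = 1.282.
Revised power = P(Z > 1.282 − δ) = Φ(2.288) = 0.9889.

Power ≈ 0.989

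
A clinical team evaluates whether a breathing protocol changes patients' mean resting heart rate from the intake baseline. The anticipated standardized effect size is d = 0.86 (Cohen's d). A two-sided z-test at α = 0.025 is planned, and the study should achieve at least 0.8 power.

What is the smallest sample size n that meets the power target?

n = 13

For power 0.8 need Φ(δ − z_{0.0125}) = 0.8, so δ = z_{0.0125} + z_{0.20} = 2.241 + 0.842 = 3.083.
(Ignoring the negligible lower-tail rejection probability gives the usual closed-form inversion.)
δ = d·√n ⇒ n = (δ/d)² = (3.083 / 0.86)² = 12.85.
Rounding up, n = 13.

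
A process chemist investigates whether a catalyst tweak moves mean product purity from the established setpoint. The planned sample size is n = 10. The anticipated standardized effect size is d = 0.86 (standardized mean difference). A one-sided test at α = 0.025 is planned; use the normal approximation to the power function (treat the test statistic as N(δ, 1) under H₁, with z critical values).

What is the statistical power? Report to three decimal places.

Noncentrality parameter: δ = d·√n = 0.86 × √10 = 2.7196
One-sided α = 0.025 → critical value z_{0.025} = 1.960.
Power = Φ(δ − 1.960) = Φ(0.760) = 0.7763.

Power ≈ 0.776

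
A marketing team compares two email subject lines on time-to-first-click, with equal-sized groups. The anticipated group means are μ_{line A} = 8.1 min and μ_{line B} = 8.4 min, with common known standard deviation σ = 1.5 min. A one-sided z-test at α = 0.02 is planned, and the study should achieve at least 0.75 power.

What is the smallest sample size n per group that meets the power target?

Standardized effect: d = |μ_{line A} − μ_{line B}| / σ = |8.1 − 8.4| / 1.5 = 0.2000
Set Φ(δ − 2.054) = 0.75; then δ − 2.054 = Φ⁻¹(0.75) = 0.674, giving δ = 2.728.
δ = d·√(n/2) ⇒ n = 2(δ/d)² = 2 × (2.728 / 0.2000)² = 372.16.
Rounding up, n = 373 per group.

n = 373 per group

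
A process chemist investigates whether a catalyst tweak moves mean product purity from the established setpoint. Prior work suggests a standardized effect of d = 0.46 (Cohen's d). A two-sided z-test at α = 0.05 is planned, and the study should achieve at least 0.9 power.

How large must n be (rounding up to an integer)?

n = 50

For power 0.9 need Φ(δ − z_{0.025}) = 0.9, so δ = z_{0.025} + z_{0.10} = 1.960 + 1.282 = 3.242.
(For δ > 0 the lower-tail rejection region contributes negligibly to power, so the one-term inversion is standard.)
δ = d·√n ⇒ n = (δ/d)² = (3.242 / 0.46)² = 49.66.
Round up to the next whole unit.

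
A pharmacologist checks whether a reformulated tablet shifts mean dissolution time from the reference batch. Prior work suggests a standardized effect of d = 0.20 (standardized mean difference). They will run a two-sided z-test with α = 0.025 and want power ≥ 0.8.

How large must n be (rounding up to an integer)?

Set Φ(δ − 2.241) = 0.8; then δ − 2.241 = Φ⁻¹(0.8) = 0.842, giving δ = 3.083.
(For δ > 0 the lower-tail rejection region contributes negligibly to power, so the one-term inversion is standard.)
δ = d·√n ⇒ n = (δ/d)² = (3.083 / 0.20)² = 237.63.
Round up to the next whole unit.

n = 238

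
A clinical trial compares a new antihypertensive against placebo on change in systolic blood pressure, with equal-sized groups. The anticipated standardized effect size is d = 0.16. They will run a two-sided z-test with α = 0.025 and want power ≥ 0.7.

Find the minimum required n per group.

n = 598 per group

For power 0.7 need Φ(δ − z_{0.0125}) = 0.7, so δ = z_{0.0125} + z_{0.30} = 2.241 + 0.524 = 2.766.
(The Φ(−δ − z_{α/2}) term is vanishingly small for δ > 0 and is dropped in the standard sample-size formula.)
δ = d·√(n/2) ⇒ n = 2(δ/d)² = 2 × (2.766 / 0.16)² = 597.63.
Rounding up, n = 598 per group.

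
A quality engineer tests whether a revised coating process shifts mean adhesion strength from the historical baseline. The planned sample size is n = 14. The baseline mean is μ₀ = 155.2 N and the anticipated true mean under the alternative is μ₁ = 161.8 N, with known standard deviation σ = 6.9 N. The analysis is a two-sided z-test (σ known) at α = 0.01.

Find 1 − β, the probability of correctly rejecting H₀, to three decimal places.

Power ≈ 0.842

Standardized effect: d = |μ₁ − μ₀| / σ = |161.8 − 155.2| / 6.9 = 0.9565
Noncentrality parameter: δ = d·√n = 0.9565 × √14 = 3.5790
Two-sided α = 0.01 → critical value z_{0.005} = 2.576.
Power = Φ(δ − 2.576) + Φ(−δ − 2.576) = Φ(1.003) + Φ(-6.155) = 0.8421 + 0.0000 = 0.8421.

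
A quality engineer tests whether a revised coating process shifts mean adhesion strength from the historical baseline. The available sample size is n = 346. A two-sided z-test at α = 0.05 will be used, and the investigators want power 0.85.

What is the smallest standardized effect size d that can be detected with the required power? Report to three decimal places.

Need Φ(δ − 1.960) = 0.85, so δ = 1.960 + 1.036 = 2.996.
(Lower-tail contribution to power is negligible for δ > 0.)
δ = d·√n ⇒ d = δ/√n = 2.996/√346 = 0.1611.

d ≈ 0.161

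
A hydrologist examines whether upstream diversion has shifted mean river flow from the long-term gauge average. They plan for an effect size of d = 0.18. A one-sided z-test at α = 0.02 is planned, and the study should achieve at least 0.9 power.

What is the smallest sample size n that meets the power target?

For power 0.9 need Φ(δ − z_{0.02}) = 0.9, so δ = z_{0.02} + z_{0.10} = 2.054 + 1.282 = 3.335.
δ = d·√n ⇒ n = (δ/d)² = (3.335 / 0.18)² = 343.34.
Rounding up, n = 344.

n = 344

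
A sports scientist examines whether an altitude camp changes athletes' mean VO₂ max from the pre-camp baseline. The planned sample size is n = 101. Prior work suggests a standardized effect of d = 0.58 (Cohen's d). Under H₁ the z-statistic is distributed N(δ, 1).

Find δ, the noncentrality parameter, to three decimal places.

δ = d·√n = 0.58 × √101 = 5.8289

δ ≈ 5.829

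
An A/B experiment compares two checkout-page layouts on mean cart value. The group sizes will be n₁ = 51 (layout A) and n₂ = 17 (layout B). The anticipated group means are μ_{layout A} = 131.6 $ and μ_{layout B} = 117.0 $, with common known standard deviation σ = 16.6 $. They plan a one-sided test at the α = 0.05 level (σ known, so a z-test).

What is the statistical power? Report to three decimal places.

Power ≈ 0.933

Standardized effect: d = |μ_{layout A} − μ_{layout B}| / σ = |131.6 − 117.0| / 16.6 = 0.8795
Noncentrality parameter: δ = d / √(1/n₁ + 1/n₂) = 0.8795 / √(1/51 + 1/17) = 3.1405
One-sided α = 0.05 → critical value z_{0.05} = 1.645.
Power = P(Z > 1.645 − δ) = Φ(1.496) = 0.9326.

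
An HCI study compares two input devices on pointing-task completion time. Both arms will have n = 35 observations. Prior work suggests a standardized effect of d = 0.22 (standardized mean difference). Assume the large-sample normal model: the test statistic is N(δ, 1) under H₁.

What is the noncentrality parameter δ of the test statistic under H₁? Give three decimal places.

δ ≈ 0.920

The noncentrality parameter scales effect size by the design's sample-size factor: δ = d·√(n/2) = 0.22 × √(35/2) = 0.9203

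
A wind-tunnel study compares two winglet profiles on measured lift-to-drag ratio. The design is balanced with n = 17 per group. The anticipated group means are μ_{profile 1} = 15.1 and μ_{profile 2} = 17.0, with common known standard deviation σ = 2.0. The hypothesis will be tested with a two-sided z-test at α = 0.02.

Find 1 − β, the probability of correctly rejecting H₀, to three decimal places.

Standardized effect: d = |μ_{profile 1} − μ_{profile 2}| / σ = |15.1 − 17.0| / 2.0 = 0.9500
Noncentrality parameter: δ = d·√(n/2) = 0.9500 × √(17/2) = 2.7697
Critical value for a two-sided test at α = 0.02: z_{α/2} = 2.326.
Power = Φ(δ − 2.326) + Φ(−δ − 2.326) = Φ(0.443) + Φ(-5.096) = 0.6712 + 0.0000 = 0.6712.

Power ≈ 0.671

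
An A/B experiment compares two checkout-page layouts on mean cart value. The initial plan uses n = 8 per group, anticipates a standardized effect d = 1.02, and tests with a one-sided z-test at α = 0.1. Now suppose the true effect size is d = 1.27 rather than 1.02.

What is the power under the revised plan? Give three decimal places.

Power ≈ 0.896

With d = 1.27: δ = d·√(n/2) = 1.27 × √(8/2) = 2.5400. Critical value z_{0.1} = 1.282.
Revised power = Φ(δ − 1.282) = Φ(1.258) = 0.8959.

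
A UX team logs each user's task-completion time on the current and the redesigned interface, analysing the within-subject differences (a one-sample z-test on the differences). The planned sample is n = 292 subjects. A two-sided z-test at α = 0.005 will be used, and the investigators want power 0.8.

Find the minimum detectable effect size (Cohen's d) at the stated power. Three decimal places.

Required noncentrality: δ = z_{0.0025} + z_{0.20} = 2.807 + 0.842 = 3.649.
(The second rejection-region term Φ(−δ − z_{α/2}) is negligible and dropped.)
δ = d·√n ⇒ d = δ/√n = 3.649/√292 = 0.2135.

d ≈ 0.214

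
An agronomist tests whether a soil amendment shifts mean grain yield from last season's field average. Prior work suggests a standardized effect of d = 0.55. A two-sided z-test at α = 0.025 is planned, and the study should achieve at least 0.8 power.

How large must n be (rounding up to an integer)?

Set Φ(δ − 2.241) = 0.8; then δ − 2.241 = Φ⁻¹(0.8) = 0.842, giving δ = 3.083.
(For δ > 0 the lower-tail rejection region contributes negligibly to power, so the one-term inversion is standard.)
δ = d·√n ⇒ n = (δ/d)² = (3.083 / 0.55)² = 31.42.
Round up to the next whole unit.

n = 32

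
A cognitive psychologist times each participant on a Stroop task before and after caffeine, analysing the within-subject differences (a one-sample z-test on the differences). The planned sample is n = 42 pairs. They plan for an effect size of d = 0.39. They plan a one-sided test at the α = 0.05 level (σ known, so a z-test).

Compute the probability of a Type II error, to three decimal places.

Noncentrality parameter: δ = d·√n = 0.39 × √42 = 2.5275
One-sided α = 0.05 → critical value z_{0.05} = 1.645.
Power = Φ(δ − 1.645) = Φ(0.883) = 0.8113.
Type II error: β = 1 − power = 1 − 0.8113 = 0.1887.

β ≈ 0.189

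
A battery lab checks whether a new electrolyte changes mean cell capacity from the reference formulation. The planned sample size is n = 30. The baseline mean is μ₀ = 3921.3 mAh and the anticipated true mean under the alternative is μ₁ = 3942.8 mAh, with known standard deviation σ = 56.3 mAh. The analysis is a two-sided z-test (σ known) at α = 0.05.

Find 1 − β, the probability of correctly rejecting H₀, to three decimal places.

Standardized effect: d = |μ₁ − μ₀| / σ = |3942.8 − 3921.3| / 56.3 = 0.3819
Noncentrality parameter: δ = d·√n = 0.3819 × √30 = 2.0917
Two-sided α = 0.05 → critical value z_{0.025} = 1.960.
Power = Φ(δ − 1.960) + Φ(−δ − 1.960) = Φ(0.132) + Φ(-4.052) = 0.5524 + 0.0000 = 0.5524.

Power ≈ 0.552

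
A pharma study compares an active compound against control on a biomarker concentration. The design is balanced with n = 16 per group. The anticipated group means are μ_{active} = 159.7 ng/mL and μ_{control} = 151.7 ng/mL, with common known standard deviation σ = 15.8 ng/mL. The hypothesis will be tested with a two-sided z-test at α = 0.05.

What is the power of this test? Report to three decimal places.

Power ≈ 0.299

Standardized effect: d = |μ_{active} − μ_{control}| / σ = |159.7 − 151.7| / 15.8 = 0.5063
Noncentrality parameter: δ = d·√(n/2) = 0.5063 × √(16/2) = 1.4321
Two-sided α = 0.05 → critical value z_{0.025} = 1.960.
Power = Φ(δ − 1.960) + Φ(−δ − 1.960) = Φ(-0.528) + Φ(-3.392) = 0.2988 + 0.0003 = 0.2991.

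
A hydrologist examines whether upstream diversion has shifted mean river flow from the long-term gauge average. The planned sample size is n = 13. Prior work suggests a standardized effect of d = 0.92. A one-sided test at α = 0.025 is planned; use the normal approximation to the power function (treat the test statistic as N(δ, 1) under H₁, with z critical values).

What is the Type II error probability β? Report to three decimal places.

β ≈ 0.087

Noncentrality parameter: δ = d·√n = 0.92 × √13 = 3.3171
Critical value for a one-sided test at α = 0.025: z_α = 1.960.
Power = P(Z > 1.960 − δ) = Φ(1.357) = 0.9126.
Type II error: β = 1 − power = 1 − 0.9126 = 0.0874.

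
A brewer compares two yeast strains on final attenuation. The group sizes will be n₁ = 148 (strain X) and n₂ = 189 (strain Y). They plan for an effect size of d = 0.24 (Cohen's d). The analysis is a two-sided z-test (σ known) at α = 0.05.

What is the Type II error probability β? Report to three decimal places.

β ≈ 0.410

Noncentrality parameter: δ = d / √(1/n₁ + 1/n₂) = 0.24 / √(1/148 + 1/189) = 2.1865
Two-sided α = 0.05 → critical value z_{0.025} = 1.960.
Power = Φ(δ − 1.960) + Φ(−δ − 1.960) = Φ(0.227) + Φ(-4.147) = 0.5896 + 0.0000 = 0.5896.
Type II error: β = 1 − power = 1 − 0.5896 = 0.4104.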